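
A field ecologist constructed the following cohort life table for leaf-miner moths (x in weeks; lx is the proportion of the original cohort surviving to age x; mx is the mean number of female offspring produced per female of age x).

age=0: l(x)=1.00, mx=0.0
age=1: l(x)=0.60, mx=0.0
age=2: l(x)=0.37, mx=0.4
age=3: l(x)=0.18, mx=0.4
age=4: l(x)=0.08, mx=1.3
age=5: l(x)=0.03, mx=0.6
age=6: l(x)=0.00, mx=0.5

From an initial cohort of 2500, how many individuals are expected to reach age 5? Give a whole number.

Expected survivors = N0 · l_5 = 2500 × 0.03 = 75 → 75

75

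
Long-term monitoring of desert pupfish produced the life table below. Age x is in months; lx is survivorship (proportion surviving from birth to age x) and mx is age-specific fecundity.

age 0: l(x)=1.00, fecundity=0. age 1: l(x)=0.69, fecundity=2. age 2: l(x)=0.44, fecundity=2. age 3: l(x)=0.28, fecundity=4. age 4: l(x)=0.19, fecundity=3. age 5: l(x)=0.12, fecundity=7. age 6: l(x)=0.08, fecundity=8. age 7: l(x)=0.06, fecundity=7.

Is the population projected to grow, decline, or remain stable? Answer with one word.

R0 = Σ lx·mx = 0 + 1.38 + 0.88 + 1.12 + 0.57 + 0.84 + 0.64 + 0.42 = 5.85
R0 > 1, so the population is growing.

growing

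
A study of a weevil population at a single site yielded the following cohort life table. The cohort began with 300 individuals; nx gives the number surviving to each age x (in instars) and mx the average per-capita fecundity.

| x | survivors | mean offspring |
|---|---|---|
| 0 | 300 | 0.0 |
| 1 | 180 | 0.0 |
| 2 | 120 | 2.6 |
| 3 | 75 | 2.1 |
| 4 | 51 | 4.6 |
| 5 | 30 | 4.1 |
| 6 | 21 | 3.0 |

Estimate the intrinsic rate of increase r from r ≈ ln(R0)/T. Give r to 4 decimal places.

lx = nx/n0 = nx/300: 1, 0.6, 0.4, 0.25, 0.17, 0.1, 0.07
R0 = Σ lx·mx = 0 + 0 + 1.04 + 0.525 + 0.782 + 0.41 + 0.21 = 2.967
Σ x·lx·mx = 10.093; T = 10.093/2.967 = 3.40175…
r ≈ ln(R0)/T = ln(2.967)/3.40175… = 0.319703… → 0.3197

0.3197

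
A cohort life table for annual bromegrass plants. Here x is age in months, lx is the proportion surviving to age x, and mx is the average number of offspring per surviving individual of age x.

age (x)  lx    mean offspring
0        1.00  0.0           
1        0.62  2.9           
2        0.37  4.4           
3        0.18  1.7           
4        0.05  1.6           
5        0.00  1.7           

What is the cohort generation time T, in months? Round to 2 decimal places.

lx·mx: 0, 1.798, 1.628, 0.306, 0.08, 0 → R0 = 3.812
x·lx·mx: 0, 1.798, 3.256, 0.918, 0.32, 0 → Σ = 6.292
T = 6.292 / 3.812 = 1.650577… → 1.65

1.65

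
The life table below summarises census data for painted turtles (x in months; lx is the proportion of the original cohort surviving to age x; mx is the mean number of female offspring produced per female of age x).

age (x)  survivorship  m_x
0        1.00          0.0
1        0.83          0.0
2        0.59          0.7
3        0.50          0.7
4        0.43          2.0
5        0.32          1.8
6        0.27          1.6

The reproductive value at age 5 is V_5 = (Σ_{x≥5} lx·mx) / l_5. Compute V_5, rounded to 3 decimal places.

3.150

lx·mx for x ≥ 5: 0.576, 0.432 → sum = 1.008
V_5 = 1.008 / l_5 = 1.008 / 0.32 = 3.15 → 3.150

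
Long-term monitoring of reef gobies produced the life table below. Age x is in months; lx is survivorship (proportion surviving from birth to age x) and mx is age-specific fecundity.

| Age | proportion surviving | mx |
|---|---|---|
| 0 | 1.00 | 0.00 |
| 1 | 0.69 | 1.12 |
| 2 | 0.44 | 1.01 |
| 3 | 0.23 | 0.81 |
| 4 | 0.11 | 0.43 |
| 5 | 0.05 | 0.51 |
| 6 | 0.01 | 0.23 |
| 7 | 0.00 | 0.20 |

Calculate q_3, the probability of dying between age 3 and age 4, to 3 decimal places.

q_3 = (l_3 − l_4) / l_3 = (0.23 − 0.11) / 0.23
     = 0.12 / 0.23 = 0.521739… → 0.522

0.522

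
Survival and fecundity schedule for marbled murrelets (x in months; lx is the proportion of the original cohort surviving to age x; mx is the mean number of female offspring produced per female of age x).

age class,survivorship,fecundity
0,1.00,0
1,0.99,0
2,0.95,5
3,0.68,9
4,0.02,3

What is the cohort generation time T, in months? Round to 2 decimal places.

2.57

lx·mx: 0, 0, 4.75, 6.12, 0.06 → R0 = 10.93
x·lx·mx: 0, 0, 9.5, 18.36, 0.24 → Σ = 28.1
T = 28.1 / 10.93 = 2.570906… → 2.57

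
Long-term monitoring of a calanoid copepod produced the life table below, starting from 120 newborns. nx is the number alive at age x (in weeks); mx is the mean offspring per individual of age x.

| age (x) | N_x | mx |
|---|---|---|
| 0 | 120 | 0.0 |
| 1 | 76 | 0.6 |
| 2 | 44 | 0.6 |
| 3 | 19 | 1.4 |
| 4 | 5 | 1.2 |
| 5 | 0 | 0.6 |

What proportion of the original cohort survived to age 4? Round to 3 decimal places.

l_4 = n_4/n_0 = 5/120 = 0.041667… → 0.042

0.042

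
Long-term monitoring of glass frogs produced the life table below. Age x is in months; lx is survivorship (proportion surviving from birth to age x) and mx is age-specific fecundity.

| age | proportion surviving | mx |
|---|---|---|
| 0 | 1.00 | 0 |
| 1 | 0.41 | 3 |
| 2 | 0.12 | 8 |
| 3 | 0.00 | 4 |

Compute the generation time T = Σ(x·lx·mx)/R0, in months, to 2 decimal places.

lx·mx: 0, 1.23, 0.96, 0 → R0 = 2.19
x·lx·mx: 0, 1.23, 1.92, 0 → Σ = 3.15
T = 3.15 / 2.19 = 1.438356… → 1.44

1.44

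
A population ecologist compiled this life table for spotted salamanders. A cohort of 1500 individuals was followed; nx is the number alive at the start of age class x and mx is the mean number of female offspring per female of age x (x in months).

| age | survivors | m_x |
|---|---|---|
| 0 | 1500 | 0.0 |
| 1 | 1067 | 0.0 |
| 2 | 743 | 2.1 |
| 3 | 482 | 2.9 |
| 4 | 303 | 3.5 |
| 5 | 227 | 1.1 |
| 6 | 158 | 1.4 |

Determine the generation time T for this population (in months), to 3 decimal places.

3.148

lx = nx/n0 = nx/1500: 1, 0.71133…, 0.49533…, 0.32133…, 0.202, 0.15133…, 0.10533…
lx·mx: 0, 0, 1.0402…, 0.931867…, 0.707, 0.166467…, 0.147467… → R0 = 2.993…
x·lx·mx: 0, 0, 2.0804…, 2.7956…, 2.828, 0.832333…, 0.8848… → Σ = 9.421133…
T = 9.421133… / 2.993… = 3.147722… → 3.148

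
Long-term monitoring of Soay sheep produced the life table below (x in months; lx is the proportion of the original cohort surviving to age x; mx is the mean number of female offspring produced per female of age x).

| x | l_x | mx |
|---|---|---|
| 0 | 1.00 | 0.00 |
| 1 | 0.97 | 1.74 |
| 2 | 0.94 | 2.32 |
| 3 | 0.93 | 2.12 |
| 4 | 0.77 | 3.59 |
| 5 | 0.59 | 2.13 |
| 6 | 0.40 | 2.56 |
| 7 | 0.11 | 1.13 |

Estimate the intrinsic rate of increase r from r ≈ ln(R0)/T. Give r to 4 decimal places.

0.7271

R0 = Σ lx·mx = 0 + 1.6878 + 2.1808 + 1.9716 + 2.7643 + 1.2567 + 1.024 + 0.1243 = 11.0095
Σ x·lx·mx = 36.319; T = 36.319/11.0095 = 3.29888…
r ≈ ln(R0)/T = ln(11.0095)/3.29888… = 0.727144… → 0.7271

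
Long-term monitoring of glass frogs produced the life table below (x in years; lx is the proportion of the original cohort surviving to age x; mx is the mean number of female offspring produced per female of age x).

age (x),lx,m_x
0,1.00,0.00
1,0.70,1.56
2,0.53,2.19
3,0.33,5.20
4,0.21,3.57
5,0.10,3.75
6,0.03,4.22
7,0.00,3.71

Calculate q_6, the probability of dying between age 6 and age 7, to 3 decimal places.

q_6 = (l_6 − l_7) / l_6 = (0.03 − 0) / 0.03
     = 0.03 / 0.03 = 1 → 1.000

1.000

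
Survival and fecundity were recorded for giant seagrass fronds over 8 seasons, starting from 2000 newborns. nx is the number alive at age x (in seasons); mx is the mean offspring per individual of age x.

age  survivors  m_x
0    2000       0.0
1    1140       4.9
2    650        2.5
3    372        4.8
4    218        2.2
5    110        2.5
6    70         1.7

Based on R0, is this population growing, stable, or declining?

growing

lx = nx/n0 = nx/2000: 1, 0.57, 0.325, 0.186, 0.109, 0.055, 0.035
R0 = Σ lx·mx = 0 + 2.793 + 0.8125 + 0.8928 + 0.2398 + 0.1375 + 0.0595 = 4.9351
R0 > 1, so the population is growing.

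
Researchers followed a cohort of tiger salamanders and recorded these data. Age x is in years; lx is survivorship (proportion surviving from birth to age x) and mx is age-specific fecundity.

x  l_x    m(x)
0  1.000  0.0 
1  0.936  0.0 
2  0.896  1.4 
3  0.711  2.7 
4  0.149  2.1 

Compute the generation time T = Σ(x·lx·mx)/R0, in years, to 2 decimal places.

2.73

lx·mx: 0, 0, 1.2544, 1.9197, 0.3129 → R0 = 3.487
x·lx·mx: 0, 0, 2.5088, 5.7591, 1.2516 → Σ = 9.5195
T = 9.5195 / 3.487 = 2.729997… → 2.73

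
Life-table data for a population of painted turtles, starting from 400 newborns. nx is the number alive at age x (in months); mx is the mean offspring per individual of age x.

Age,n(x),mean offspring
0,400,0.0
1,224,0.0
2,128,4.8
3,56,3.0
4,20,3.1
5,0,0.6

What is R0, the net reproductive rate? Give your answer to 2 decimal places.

2.11

lx = nx/n0 = nx/400: 1, 0.56, 0.32, 0.14, 0.05, 0
lx·mx by age: 0, 0, 1.536, 0.42, 0.155, 0
R0 = Σ lx·mx = 2.111 → 2.11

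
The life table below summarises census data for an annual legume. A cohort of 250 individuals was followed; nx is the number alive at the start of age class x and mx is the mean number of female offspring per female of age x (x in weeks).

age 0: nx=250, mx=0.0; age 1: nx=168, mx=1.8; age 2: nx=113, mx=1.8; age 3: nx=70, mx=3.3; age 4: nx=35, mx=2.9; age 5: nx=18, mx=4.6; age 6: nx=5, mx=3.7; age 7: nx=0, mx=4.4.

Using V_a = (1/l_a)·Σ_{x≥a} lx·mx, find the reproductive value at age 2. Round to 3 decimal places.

lx = nx/n0 = nx/250: 1, 0.672, 0.452, 0.28, 0.14, 0.072, 0.02, 0
lx·mx for x ≥ 2: 0.8136, 0.924, 0.406, 0.3312, 0.074, 0 → sum = 2.5488
V_2 = 2.5488 / l_2 = 2.5488 / 0.452 = 5.638938… → 5.639

5.639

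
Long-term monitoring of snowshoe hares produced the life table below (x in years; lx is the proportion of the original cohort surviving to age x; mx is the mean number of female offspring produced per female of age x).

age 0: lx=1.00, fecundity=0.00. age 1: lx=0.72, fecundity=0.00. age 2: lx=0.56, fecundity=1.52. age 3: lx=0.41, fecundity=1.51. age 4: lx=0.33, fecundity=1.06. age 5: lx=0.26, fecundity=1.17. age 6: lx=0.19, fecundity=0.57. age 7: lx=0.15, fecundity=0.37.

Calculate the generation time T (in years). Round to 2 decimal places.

lx·mx: 0, 0, 0.8512, 0.6191, 0.3498, 0.3042, 0.1083, 0.0555 → R0 = 2.2881
x·lx·mx: 0, 0, 1.7024, 1.8573, 1.3992, 1.521, 0.6498, 0.3885 → Σ = 7.5182
T = 7.5182 / 2.2881 = 3.285783… → 3.29

3.29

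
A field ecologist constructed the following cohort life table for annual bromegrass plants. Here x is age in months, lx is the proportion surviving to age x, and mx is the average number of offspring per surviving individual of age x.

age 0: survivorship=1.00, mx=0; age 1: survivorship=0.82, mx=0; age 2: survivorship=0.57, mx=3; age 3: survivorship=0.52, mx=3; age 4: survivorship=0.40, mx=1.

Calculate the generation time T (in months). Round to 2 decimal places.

lx·mx: 0, 0, 1.71, 1.56, 0.4 → R0 = 3.67
x·lx·mx: 0, 0, 3.42, 4.68, 1.6 → Σ = 9.7
T = 9.7 / 3.67 = 2.643052… → 2.64

2.64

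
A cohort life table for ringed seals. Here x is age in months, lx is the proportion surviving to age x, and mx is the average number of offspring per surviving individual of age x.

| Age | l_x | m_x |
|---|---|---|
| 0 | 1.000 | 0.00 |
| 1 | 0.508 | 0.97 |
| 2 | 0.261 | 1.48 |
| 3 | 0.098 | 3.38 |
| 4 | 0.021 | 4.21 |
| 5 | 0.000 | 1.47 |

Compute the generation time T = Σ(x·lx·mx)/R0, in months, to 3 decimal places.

lx·mx: 0, 0.49276, 0.38628, 0.33124, 0.08841, 0 → R0 = 1.29869
x·lx·mx: 0, 0.49276, 0.77256, 0.99372, 0.35364, 0 → Σ = 2.61268
T = 2.61268 / 1.29869 = 2.011781… → 2.012

2.012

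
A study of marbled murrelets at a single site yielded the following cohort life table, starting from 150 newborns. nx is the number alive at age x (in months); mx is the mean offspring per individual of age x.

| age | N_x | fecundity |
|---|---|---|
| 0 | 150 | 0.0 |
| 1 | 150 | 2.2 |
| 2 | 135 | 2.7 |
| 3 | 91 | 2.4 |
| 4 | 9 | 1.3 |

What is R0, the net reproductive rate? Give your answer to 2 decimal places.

6.16

lx = nx/n0 = nx/150: 1, 1, 0.9, 0.60667…, 0.06
lx·mx by age: 0, 2.2, 2.43, 1.456…, 0.078
R0 = Σ lx·mx = 6.164… → 6.16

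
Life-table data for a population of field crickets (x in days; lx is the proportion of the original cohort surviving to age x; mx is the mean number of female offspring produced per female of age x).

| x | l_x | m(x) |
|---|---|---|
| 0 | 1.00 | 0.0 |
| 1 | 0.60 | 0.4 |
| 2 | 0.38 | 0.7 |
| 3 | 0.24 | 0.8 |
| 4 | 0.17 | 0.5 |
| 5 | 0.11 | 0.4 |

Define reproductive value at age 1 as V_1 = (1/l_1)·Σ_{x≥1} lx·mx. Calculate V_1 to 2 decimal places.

1.38

lx·mx for x ≥ 1: 0.24, 0.266, 0.192, 0.085, 0.044 → sum = 0.827
V_1 = 0.827 / l_1 = 0.827 / 0.6 = 1.378333… → 1.38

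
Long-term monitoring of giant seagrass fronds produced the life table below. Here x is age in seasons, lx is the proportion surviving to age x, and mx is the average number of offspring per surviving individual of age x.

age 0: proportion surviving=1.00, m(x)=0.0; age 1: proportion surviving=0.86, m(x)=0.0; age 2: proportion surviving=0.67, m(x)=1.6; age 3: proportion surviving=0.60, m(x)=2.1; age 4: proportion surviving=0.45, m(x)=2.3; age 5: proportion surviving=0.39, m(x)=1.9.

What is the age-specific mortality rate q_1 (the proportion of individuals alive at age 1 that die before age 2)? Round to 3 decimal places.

0.221

q_1 = (l_1 − l_2) / l_1 = (0.86 − 0.67) / 0.86
     = 0.19 / 0.86 = 0.22093… → 0.221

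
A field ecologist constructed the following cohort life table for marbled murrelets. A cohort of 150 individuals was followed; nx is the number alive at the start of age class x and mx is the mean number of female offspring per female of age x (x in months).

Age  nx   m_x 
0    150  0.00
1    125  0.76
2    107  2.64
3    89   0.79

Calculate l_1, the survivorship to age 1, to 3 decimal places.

0.833

l_1 = n_1/n_0 = 125/150 = 0.833333… → 0.833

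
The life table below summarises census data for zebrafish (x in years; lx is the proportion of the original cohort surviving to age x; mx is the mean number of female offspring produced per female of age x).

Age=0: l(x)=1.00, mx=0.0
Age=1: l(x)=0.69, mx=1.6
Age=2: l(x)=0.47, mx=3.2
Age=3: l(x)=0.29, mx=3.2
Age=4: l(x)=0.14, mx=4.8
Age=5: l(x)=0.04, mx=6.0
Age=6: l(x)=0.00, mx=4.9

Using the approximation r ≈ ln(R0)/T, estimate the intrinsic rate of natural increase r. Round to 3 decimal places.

0.616

R0 = Σ lx·mx = 0 + 1.104 + 1.504 + 0.928 + 0.672 + 0.24 + 0 = 4.448
Σ x·lx·mx = 10.784; T = 10.784/4.448 = 2.42446…
r ≈ ln(R0)/T = ln(4.448)/2.42446… = 0.61558… → 0.616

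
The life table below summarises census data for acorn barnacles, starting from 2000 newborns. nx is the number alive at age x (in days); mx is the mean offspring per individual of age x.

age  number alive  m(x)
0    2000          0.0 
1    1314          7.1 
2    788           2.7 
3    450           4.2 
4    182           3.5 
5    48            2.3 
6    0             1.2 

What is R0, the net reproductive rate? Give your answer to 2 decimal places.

7.05

lx = nx/n0 = nx/2000: 1, 0.657, 0.394, 0.225, 0.091, 0.024, 0
lx·mx by age: 0, 4.6647, 1.0638, 0.945, 0.3185, 0.0552, 0
R0 = Σ lx·mx = 7.0472 → 7.05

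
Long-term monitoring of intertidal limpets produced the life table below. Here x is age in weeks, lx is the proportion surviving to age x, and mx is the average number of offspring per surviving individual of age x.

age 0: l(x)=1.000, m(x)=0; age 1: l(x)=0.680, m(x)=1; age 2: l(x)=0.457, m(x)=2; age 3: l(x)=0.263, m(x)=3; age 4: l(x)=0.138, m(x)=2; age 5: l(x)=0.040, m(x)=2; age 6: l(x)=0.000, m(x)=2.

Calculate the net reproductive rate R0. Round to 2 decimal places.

2.74

lx·mx by age: 0, 0.68, 0.914, 0.789, 0.276, 0.08, 0
R0 = Σ lx·mx = 2.739 → 2.74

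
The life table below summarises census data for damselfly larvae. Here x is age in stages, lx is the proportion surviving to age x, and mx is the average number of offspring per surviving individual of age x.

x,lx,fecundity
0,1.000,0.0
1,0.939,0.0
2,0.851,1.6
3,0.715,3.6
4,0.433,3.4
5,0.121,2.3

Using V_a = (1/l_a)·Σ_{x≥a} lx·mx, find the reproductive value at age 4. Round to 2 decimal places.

4.04

lx·mx for x ≥ 4: 1.4722, 0.2783 → sum = 1.7505
V_4 = 1.7505 / l_4 = 1.7505 / 0.433 = 4.042725… → 4.04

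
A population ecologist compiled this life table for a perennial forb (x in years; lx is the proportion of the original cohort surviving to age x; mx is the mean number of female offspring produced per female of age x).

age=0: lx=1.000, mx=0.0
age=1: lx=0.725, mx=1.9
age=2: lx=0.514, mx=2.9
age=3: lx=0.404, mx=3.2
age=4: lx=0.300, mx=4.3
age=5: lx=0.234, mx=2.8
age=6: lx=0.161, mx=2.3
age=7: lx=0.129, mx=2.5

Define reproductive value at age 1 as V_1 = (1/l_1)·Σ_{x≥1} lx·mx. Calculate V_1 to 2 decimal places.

lx·mx for x ≥ 1: 1.3775, 1.4906, 1.2928, 1.29, 0.6552, 0.3703, 0.3225 → sum = 6.7989
V_1 = 6.7989 / l_1 = 6.7989 / 0.725 = 9.377793… → 9.38

9.38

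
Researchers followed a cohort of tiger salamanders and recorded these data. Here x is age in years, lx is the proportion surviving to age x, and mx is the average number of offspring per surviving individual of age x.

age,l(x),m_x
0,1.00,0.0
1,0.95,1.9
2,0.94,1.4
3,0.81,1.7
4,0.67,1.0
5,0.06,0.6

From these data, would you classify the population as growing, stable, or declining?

R0 = Σ lx·mx = 0 + 1.805 + 1.316 + 1.377 + 0.67 + 0.036 = 5.204
R0 > 1, so the population is growing.

growing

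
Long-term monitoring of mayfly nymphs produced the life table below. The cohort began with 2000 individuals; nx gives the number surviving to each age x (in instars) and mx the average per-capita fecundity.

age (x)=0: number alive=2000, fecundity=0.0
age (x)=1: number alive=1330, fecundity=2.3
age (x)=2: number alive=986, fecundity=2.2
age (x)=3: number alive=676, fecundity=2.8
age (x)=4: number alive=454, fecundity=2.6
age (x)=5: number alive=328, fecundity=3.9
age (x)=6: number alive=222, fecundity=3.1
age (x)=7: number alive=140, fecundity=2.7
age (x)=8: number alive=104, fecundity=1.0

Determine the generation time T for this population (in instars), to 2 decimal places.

lx = nx/n0 = nx/2000: 1, 0.665, 0.493, 0.338, 0.227, 0.164, 0.111, 0.07, 0.052
lx·mx: 0, 1.5295, 1.0846, 0.9464, 0.5902, 0.6396, 0.3441, 0.189, 0.052 → R0 = 5.3754
x·lx·mx: 0, 1.5295, 2.1692, 2.8392, 2.3608, 3.198, 2.0646, 1.323, 0.416 → Σ = 15.9003
T = 15.9003 / 5.3754 = 2.957975… → 2.96

2.96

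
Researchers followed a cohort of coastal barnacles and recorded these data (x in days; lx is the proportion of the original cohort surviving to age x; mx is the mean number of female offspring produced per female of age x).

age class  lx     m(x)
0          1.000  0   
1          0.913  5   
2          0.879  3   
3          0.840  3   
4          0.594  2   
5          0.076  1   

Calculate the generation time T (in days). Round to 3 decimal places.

lx·mx: 0, 4.565, 2.637, 2.52, 1.188, 0.076 → R0 = 10.986
x·lx·mx: 0, 4.565, 5.274, 7.56, 4.752, 0.38 → Σ = 22.531
T = 22.531 / 10.986 = 2.050883… → 2.051

2.051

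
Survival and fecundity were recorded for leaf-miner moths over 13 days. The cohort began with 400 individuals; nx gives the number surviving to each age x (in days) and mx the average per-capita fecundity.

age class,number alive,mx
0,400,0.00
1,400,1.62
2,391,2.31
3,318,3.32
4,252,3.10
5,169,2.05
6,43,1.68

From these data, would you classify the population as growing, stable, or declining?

lx = nx/n0 = nx/400: 1, 1, 0.9775, 0.795, 0.63, 0.4225, 0.1075
R0 = Σ lx·mx = 0 + 1.62 + 2.258025 + 2.6394 + 1.953 + 0.866125 + 0.1806 = 9.51715
R0 > 1, so the population is growing.

growing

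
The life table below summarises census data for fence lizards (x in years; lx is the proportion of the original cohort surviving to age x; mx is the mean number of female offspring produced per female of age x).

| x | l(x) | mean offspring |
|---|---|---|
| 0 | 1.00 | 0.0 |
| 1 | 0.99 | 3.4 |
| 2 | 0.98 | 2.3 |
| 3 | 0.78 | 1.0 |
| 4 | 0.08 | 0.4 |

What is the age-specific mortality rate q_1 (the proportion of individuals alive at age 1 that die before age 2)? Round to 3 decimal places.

q_1 = (l_1 − l_2) / l_1 = (0.99 − 0.98) / 0.99
     = 0.01 / 0.99 = 0.010101… → 0.010

0.010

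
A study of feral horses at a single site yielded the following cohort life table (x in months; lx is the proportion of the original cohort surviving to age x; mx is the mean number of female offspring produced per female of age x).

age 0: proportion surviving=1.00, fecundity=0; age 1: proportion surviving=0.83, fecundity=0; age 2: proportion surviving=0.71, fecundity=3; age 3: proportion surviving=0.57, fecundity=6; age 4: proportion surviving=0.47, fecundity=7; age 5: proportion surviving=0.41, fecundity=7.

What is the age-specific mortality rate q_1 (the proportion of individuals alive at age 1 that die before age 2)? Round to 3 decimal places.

0.145

q_1 = (l_1 − l_2) / l_1 = (0.83 − 0.71) / 0.83
     = 0.12 / 0.83 = 0.144578… → 0.145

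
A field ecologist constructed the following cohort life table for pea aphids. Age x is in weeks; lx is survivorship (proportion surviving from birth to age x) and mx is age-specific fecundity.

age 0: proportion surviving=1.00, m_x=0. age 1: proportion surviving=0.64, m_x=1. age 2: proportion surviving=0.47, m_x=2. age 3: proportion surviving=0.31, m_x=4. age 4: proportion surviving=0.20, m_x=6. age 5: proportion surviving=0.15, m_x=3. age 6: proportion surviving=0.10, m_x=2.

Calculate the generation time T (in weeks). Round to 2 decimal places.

lx·mx: 0, 0.64, 0.94, 1.24, 1.2, 0.45, 0.2 → R0 = 4.67
x·lx·mx: 0, 0.64, 1.88, 3.72, 4.8, 2.25, 1.2 → Σ = 14.49
T = 14.49 / 4.67 = 3.102784… → 3.10

3.10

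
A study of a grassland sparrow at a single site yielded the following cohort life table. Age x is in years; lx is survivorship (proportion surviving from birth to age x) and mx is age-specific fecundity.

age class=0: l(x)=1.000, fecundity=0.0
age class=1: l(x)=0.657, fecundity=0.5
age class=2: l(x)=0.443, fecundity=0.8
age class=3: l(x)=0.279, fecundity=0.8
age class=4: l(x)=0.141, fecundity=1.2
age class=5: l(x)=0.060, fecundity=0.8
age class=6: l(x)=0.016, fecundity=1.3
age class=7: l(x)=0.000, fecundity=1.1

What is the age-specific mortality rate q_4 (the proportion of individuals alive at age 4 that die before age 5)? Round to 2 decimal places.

q_4 = (l_4 − l_5) / l_4 = (0.141 − 0.06) / 0.141
     = 0.081 / 0.141 = 0.574468… → 0.57

0.57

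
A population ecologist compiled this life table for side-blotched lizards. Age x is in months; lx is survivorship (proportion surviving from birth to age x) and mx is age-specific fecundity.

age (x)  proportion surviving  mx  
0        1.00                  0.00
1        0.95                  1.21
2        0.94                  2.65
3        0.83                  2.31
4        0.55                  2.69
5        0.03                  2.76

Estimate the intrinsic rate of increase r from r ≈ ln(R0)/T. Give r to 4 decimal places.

0.7673

R0 = Σ lx·mx = 0 + 1.1495 + 2.491 + 1.9173 + 1.4795 + 0.0828 = 7.1201
Σ x·lx·mx = 18.2154; T = 18.2154/7.1201 = 2.55831…
r ≈ ln(R0)/T = ln(7.1201)/2.55831… = 0.767274… → 0.7673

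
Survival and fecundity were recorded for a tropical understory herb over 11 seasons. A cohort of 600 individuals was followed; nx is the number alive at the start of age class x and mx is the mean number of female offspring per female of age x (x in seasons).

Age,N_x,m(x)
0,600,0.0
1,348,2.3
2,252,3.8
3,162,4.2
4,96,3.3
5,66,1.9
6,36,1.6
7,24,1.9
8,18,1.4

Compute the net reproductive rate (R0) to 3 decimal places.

lx = nx/n0 = nx/600: 1, 0.58, 0.42, 0.27, 0.16, 0.11, 0.06, 0.04, 0.03
lx·mx by age: 0, 1.334, 1.596, 1.134, 0.528, 0.209, 0.096, 0.076, 0.042
R0 = Σ lx·mx = 5.015 → 5.015

5.015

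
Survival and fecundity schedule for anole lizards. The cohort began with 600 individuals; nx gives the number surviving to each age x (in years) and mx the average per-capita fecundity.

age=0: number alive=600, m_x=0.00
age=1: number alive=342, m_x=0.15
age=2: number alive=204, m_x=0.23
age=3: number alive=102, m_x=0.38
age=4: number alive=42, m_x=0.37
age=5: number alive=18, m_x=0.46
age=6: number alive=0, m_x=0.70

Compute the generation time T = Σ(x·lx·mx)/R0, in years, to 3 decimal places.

2.270

lx = nx/n0 = nx/600: 1, 0.57, 0.34, 0.17, 0.07, 0.03, 0
lx·mx: 0, 0.0855, 0.0782, 0.0646, 0.0259, 0.0138, 0 → R0 = 0.268
x·lx·mx: 0, 0.0855, 0.1564, 0.1938, 0.1036, 0.069, 0 → Σ = 0.6083
T = 0.6083 / 0.268 = 2.269776… → 2.270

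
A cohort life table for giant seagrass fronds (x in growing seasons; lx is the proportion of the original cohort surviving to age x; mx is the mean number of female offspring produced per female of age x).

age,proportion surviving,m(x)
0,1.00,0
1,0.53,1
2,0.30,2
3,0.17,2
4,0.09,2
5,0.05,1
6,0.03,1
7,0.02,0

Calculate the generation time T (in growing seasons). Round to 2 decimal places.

lx·mx: 0, 0.53, 0.6, 0.34, 0.18, 0.05, 0.03, 0 → R0 = 1.73
x·lx·mx: 0, 0.53, 1.2, 1.02, 0.72, 0.25, 0.18, 0 → Σ = 3.9
T = 3.9 / 1.73 = 2.254335… → 2.25

2.25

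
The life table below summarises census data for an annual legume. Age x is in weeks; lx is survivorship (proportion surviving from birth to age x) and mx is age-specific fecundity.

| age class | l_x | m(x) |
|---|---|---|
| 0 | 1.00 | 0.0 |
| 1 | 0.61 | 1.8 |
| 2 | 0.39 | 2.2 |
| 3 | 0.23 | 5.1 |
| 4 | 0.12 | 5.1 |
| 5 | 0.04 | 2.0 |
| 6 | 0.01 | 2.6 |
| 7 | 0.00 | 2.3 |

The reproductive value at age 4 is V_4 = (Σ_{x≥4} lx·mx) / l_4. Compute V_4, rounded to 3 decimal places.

lx·mx for x ≥ 4: 0.612, 0.08, 0.026, 0 → sum = 0.718
V_4 = 0.718 / l_4 = 0.718 / 0.12 = 5.983333… → 5.983

5.983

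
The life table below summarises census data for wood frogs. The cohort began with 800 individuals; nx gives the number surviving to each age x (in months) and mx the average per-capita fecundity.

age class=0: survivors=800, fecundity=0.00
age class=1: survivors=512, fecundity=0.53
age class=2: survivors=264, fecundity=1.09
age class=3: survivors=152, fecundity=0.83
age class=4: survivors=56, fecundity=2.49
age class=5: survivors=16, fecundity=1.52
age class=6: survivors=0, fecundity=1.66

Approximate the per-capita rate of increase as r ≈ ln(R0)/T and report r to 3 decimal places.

lx = nx/n0 = nx/800: 1, 0.64, 0.33, 0.19, 0.07, 0.02, 0
R0 = Σ lx·mx = 0 + 0.3392 + 0.3597 + 0.1577 + 0.1743 + 0.0304 + 0 = 1.0613
Σ x·lx·mx = 2.3809; T = 2.3809/1.0613 = 2.24338…
r ≈ ln(R0)/T = ln(1.0613)/2.24338… = 0.02652… → 0.027

0.027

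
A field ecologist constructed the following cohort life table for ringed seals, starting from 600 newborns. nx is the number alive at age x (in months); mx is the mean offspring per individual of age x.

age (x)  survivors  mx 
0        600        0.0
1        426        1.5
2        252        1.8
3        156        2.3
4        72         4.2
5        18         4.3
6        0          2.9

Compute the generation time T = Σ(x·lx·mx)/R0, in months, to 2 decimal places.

2.30

lx = nx/n0 = nx/600: 1, 0.71, 0.42, 0.26, 0.12, 0.03, 0
lx·mx: 0, 1.065, 0.756, 0.598, 0.504, 0.129, 0 → R0 = 3.052
x·lx·mx: 0, 1.065, 1.512, 1.794, 2.016, 0.645, 0 → Σ = 7.032
T = 7.032 / 3.052 = 2.304063… → 2.30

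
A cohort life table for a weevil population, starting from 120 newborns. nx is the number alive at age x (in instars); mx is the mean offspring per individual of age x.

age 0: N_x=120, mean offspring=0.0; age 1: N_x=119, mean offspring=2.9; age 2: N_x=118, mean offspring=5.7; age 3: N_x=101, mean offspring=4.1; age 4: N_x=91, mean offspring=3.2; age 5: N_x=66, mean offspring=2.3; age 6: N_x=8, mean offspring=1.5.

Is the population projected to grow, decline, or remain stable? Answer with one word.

growing

lx = nx/n0 = nx/120: 1, 0.99167…, 0.98333…, 0.84167…, 0.75833…, 0.55, 0.06667…
R0 = Σ lx·mx = 0 + 2.875833… + 5.605… + 3.450833… + 2.426667… + 1.265 + 0.1… = 15.723333…
R0 > 1, so the population is growing.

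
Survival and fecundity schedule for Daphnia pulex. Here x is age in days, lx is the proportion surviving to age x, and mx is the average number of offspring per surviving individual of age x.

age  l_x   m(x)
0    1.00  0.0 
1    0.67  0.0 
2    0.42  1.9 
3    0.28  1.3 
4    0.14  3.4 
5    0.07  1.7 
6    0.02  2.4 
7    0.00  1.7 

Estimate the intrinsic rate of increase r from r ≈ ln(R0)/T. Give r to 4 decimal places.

0.1947

R0 = Σ lx·mx = 0 + 0 + 0.798 + 0.364 + 0.476 + 0.119 + 0.048 + 0 = 1.805
Σ x·lx·mx = 5.475; T = 5.475/1.805 = 3.03324…
r ≈ ln(R0)/T = ln(1.805)/3.03324… = 0.194696… → 0.1947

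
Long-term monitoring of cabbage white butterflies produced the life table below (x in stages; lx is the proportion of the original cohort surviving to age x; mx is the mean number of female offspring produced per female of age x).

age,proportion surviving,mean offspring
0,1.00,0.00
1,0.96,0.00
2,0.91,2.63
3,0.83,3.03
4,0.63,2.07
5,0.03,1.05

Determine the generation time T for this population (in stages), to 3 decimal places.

2.836

lx·mx: 0, 0, 2.3933, 2.5149, 1.3041, 0.0315 → R0 = 6.2438
x·lx·mx: 0, 0, 4.7866, 7.5447, 5.2164, 0.1575 → Σ = 17.7052
T = 17.7052 / 6.2438 = 2.835645… → 2.836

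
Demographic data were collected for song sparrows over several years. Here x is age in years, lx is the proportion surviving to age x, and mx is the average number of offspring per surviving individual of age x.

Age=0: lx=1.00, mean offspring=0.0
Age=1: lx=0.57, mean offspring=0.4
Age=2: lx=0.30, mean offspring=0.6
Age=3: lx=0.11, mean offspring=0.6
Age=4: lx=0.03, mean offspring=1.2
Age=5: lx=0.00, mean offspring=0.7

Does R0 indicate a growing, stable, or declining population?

declining

R0 = Σ lx·mx = 0 + 0.228 + 0.18 + 0.066 + 0.036 + 0 = 0.51
R0 < 1, so the population is declining.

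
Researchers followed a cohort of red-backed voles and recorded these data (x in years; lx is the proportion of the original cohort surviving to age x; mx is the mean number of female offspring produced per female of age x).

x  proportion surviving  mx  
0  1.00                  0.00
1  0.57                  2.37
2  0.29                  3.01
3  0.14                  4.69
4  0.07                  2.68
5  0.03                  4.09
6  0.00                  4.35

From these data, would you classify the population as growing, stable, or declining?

R0 = Σ lx·mx = 0 + 1.3509 + 0.8729 + 0.6566 + 0.1876 + 0.1227 + 0 = 3.1907
R0 > 1, so the population is growing.

growing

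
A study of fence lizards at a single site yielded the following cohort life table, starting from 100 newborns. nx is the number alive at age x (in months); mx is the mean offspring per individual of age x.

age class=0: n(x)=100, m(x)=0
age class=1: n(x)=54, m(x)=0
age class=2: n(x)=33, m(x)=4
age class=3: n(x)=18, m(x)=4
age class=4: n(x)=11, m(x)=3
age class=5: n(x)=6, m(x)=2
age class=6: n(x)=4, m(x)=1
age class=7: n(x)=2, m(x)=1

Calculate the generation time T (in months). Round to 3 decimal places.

lx = nx/n0 = nx/100: 1, 0.54, 0.33, 0.18, 0.11, 0.06, 0.04, 0.02
lx·mx: 0, 0, 1.32, 0.72, 0.33, 0.12, 0.04, 0.02 → R0 = 2.55
x·lx·mx: 0, 0, 2.64, 2.16, 1.32, 0.6, 0.24, 0.14 → Σ = 7.1
T = 7.1 / 2.55 = 2.784314… → 2.784

2.784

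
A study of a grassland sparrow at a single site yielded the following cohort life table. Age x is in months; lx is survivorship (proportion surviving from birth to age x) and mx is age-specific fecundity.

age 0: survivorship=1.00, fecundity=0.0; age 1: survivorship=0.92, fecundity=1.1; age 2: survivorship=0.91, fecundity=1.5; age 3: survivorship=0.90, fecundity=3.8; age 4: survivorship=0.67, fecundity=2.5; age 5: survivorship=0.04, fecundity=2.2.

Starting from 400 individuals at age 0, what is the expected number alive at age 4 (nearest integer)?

268

Expected survivors = N0 · l_4 = 400 × 0.67 = 268 → 268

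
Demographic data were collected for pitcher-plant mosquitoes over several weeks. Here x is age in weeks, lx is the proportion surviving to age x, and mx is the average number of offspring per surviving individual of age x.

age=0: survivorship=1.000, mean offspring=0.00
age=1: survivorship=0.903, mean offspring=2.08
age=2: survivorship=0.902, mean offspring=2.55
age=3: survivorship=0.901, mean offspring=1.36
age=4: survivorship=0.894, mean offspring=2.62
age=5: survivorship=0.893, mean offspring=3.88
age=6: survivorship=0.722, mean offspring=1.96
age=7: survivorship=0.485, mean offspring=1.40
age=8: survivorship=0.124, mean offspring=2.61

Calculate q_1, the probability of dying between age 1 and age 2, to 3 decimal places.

0.001

q_1 = (l_1 − l_2) / l_1 = (0.903 − 0.902) / 0.903
     = 0.001 / 0.903 = 0.001107… → 0.001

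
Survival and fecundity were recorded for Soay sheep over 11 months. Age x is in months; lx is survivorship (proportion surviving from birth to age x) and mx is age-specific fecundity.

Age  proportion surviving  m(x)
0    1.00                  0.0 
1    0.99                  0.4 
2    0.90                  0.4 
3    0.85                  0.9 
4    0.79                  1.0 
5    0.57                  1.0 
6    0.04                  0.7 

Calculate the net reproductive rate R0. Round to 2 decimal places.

2.91

lx·mx by age: 0, 0.396, 0.36, 0.765, 0.79, 0.57, 0.028
R0 = Σ lx·mx = 2.909 → 2.91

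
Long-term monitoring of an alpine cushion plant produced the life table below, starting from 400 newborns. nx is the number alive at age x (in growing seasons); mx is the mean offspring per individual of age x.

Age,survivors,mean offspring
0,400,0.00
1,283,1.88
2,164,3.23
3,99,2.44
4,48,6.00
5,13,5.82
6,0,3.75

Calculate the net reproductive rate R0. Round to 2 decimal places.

4.17

lx = nx/n0 = nx/400: 1, 0.7075, 0.41, 0.2475, 0.12, 0.0325, 0
lx·mx by age: 0, 1.3301, 1.3243, 0.6039, 0.72, 0.18915, 0
R0 = Σ lx·mx = 4.16745 → 4.17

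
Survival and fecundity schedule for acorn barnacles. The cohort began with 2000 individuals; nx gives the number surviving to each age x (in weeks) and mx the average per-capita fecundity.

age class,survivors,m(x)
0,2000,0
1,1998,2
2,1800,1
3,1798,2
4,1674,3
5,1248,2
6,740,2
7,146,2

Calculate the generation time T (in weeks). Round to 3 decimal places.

3.312

lx = nx/n0 = nx/2000: 1, 0.999, 0.9, 0.899, 0.837, 0.624, 0.37, 0.073
lx·mx: 0, 1.998, 0.9, 1.798, 2.511, 1.248, 0.74, 0.146 → R0 = 9.341
x·lx·mx: 0, 1.998, 1.8, 5.394, 10.044, 6.24, 4.44, 1.022 → Σ = 30.938
T = 30.938 / 9.341 = 3.312065… → 3.312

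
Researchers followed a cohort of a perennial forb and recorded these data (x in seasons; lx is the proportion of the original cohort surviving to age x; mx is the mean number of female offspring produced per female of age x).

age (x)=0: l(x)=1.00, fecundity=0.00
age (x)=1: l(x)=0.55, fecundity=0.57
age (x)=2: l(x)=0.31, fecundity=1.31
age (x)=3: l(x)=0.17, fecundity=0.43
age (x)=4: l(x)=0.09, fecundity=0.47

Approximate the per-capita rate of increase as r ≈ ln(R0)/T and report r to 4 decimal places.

-0.0994

R0 = Σ lx·mx = 0 + 0.3135 + 0.4061 + 0.0731 + 0.0423 = 0.835
Σ x·lx·mx = 1.5142; T = 1.5142/0.835 = 1.81341…
r ≈ ln(R0)/T = ln(0.835)/1.81341… = -0.099439… → -0.0994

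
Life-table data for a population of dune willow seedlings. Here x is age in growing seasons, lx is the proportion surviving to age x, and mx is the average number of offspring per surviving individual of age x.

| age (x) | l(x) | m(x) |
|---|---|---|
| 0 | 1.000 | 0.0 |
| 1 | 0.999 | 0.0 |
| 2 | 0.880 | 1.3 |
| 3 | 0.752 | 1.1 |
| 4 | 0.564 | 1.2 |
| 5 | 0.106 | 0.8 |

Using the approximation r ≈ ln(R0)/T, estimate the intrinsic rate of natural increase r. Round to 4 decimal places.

0.3477

R0 = Σ lx·mx = 0 + 0 + 1.144 + 0.8272 + 0.6768 + 0.0848 = 2.7328
Σ x·lx·mx = 7.9008; T = 7.9008/2.7328 = 2.8911…
r ≈ ln(R0)/T = ln(2.7328)/2.8911… = 0.347731… → 0.3477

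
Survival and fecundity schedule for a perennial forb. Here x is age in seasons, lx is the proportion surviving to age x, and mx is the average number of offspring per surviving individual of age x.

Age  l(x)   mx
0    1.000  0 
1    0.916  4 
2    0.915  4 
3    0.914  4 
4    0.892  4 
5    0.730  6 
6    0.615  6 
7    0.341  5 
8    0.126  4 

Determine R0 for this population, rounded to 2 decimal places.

24.83

lx·mx by age: 0, 3.664, 3.66, 3.656, 3.568, 4.38, 3.69, 1.705, 0.504
R0 = Σ lx·mx = 24.827 → 24.83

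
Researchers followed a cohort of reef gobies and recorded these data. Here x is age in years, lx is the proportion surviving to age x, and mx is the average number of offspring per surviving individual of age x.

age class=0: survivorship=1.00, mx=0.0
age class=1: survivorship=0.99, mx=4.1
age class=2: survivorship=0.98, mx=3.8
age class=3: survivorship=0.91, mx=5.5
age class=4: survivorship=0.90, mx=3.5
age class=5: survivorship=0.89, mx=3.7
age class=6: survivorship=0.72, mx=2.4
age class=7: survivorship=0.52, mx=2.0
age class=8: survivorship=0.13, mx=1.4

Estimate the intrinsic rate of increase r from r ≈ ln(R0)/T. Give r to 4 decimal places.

0.9204

R0 = Σ lx·mx = 0 + 4.059 + 3.724 + 5.005 + 3.15 + 3.293 + 1.728 + 1.04 + 0.182 = 22.181
Σ x·lx·mx = 74.691; T = 74.691/22.181 = 3.36734…
r ≈ ln(R0)/T = ln(22.181)/3.36734… = 0.920381… → 0.9204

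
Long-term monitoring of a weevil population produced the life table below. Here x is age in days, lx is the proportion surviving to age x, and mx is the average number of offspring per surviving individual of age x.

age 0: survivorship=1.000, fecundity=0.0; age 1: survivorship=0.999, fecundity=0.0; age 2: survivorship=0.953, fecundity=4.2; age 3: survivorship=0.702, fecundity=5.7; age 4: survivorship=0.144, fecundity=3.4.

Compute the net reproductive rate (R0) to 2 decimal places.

8.49

lx·mx by age: 0, 0, 4.0026, 4.0014, 0.4896
R0 = Σ lx·mx = 8.4936 → 8.49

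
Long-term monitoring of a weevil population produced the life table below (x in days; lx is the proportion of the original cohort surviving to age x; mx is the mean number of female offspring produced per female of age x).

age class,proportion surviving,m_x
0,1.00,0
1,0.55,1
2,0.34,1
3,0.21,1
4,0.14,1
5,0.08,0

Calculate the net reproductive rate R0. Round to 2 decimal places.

1.24

lx·mx by age: 0, 0.55, 0.34, 0.21, 0.14, 0
R0 = Σ lx·mx = 1.24 → 1.24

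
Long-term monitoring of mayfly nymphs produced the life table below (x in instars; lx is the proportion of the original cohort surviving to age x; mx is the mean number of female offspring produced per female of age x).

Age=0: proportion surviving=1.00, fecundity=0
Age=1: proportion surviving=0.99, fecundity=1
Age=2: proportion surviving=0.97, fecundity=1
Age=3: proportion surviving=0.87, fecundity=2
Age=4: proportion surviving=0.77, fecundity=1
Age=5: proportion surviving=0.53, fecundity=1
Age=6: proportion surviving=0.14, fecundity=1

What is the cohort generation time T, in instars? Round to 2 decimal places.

2.86

lx·mx: 0, 0.99, 0.97, 1.74, 0.77, 0.53, 0.14 → R0 = 5.14
x·lx·mx: 0, 0.99, 1.94, 5.22, 3.08, 2.65, 0.84 → Σ = 14.72
T = 14.72 / 5.14 = 2.863813… → 2.86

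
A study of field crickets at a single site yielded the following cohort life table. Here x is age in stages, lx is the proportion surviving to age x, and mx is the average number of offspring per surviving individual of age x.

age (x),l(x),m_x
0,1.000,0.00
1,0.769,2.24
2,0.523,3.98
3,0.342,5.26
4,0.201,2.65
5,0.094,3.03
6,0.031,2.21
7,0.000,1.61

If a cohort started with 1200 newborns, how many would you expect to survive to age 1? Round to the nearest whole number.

Expected survivors = N0 · l_1 = 1200 × 0.769 = 922.8 → 923

923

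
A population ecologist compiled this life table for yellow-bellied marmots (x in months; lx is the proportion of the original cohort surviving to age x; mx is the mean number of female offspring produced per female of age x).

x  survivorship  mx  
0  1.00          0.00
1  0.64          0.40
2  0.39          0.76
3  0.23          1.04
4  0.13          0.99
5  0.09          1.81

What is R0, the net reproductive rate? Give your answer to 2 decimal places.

lx·mx by age: 0, 0.256, 0.2964, 0.2392, 0.1287, 0.1629
R0 = Σ lx·mx = 1.0832 → 1.08

1.08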